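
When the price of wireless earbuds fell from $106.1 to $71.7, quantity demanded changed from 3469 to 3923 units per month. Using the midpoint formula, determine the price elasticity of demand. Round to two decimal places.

%Δq = (3923 − 3469)/[(3469 + 3923)/2] = 454/3696 ≈ 0.1228.
%Δp = (71.7 − 106.1)/[(106.1 + 71.7)/2] = -34.4/88.9 ≈ -0.3870.
Arc elasticity E = %Δq/%Δp ≈ 0.1228/-0.3870 ≈ -0.32.
|E| < 1: demand is inelastic over this range.

-0.32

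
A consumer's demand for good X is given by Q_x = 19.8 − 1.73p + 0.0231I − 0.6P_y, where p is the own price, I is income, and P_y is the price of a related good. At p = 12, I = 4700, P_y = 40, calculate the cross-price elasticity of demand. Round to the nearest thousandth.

At the given point, Q_x = 19.8 − 1.73(12) + 0.0231(4700) − 0.6(40) = 19.8 − 20.76 + 108.57 − 24 = 83.61.
∂Q_x/∂P_y = −0.6, so E_xy = -0.6·(40/83.61) ≈ -0.287.
E_xy < 0: the goods are complements.

-0.287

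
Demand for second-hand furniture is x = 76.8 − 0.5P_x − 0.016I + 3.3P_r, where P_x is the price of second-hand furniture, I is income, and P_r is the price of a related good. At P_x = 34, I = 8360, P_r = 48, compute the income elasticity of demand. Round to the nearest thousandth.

-1.584

At the given point, x = 76.8 − 0.5(34) − 0.016(8360) + 3.3(48) = 76.8 − 17 − 133.76 + 158.4 = 84.44.
∂x/∂I = −0.016, so E_I = -0.016·(8360/84.44) ≈ -1.584.
E_I < 0: inferior good.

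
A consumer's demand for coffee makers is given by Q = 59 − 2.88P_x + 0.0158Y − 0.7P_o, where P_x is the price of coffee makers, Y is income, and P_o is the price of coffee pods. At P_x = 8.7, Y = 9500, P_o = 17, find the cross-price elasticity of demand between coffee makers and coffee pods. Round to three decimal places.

-0.069

At the given point, Q = 59 − 2.88(8.7) + 0.0158(9500) − 0.7(17) = 59 − 25.056 + 150.1 − 11.9 = 172.144.
∂Q/∂P_o = −0.7, so E_xy = -0.7·(17/172.144) ≈ -0.069.
E_xy < 0: the goods are complements.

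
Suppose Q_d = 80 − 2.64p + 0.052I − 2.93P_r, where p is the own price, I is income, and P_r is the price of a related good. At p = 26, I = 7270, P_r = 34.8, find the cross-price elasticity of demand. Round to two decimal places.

-0.35

Evaluating quantity at (p, I, P_r) gives Q_d = 80 − 2.64(26) + 0.052(7270) − 2.93(34.8) = 80 − 68.64 + 378.04 − 101.964 = 287.436.
∂Q_d/∂P_r = −2.93, so E_xy = -2.93·(34.8/287.436) ≈ -0.35.
E_xy < 0: the goods are complements.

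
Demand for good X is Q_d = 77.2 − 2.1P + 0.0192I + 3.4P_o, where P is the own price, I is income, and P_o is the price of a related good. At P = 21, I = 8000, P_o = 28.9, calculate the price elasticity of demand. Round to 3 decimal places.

First evaluate Q_d: 77.2 − 2.1(21) + 0.0192(8000) + 3.4(28.9) = 77.2 − 44.1 + 153.6 + 98.26 = 284.96.
∂Q_d/∂P = −2.1, so E_p = (−2.1)·(21/284.96) ≈ -0.155.
|E_p| < 1: demand is inelastic.

-0.155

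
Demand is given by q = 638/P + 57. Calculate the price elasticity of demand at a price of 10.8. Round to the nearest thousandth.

-0.509

At P = 10.8, q = 116.0741.
dq/dP = −638/P² = −5.4698.
Point elasticity E = (dq/dP)·(P/q) = -5.4698 × 10.8/116.0741 ≈ -0.509.
|E| < 1, so demand is inelastic at this price.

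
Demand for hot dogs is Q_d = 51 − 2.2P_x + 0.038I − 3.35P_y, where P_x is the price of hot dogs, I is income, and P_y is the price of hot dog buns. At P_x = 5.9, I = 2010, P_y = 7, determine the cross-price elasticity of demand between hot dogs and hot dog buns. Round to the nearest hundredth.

First evaluate Q_d: 51 − 2.2(5.9) + 0.038(2010) − 3.35(7) = 51 − 12.98 + 76.38 − 23.45 = 90.95.
∂Q_d/∂P_y = −3.35, so E_xy = -3.35·(7/90.95) ≈ -0.26.
E_xy < 0: the goods are complements.

-0.26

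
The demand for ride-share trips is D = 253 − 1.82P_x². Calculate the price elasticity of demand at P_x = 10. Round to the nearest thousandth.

-5.127

At P_x = 10, D = 71.
dD/dP_x = −2·1.82·P_x = −36.4.
Point elasticity E = (dD/dP_x)·(P_x/D) = -36.4 × 10/71 ≈ -5.127.
|E| > 1, so demand is elastic at this price.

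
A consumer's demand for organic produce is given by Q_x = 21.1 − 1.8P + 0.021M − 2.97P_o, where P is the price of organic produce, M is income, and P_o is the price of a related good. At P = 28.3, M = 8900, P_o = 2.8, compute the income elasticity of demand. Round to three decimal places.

Substituting, Q_x = 21.1 − 1.8(28.3) + 0.021(8900) − 2.97(2.8) = 21.1 − 50.94 + 186.9 − 8.316 = 148.744.
∂Q_x/∂M = +0.021, so E_I = 0.021·(8900/148.744) ≈ 1.257.
E_I > 1: normal good (luxury).

1.257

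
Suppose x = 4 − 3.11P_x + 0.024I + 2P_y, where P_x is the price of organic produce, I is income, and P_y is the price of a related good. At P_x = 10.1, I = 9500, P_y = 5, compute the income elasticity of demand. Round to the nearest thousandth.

Evaluating quantity at (P_x, I, P_y) gives x = 4 − 3.11(10.1) + 0.024(9500) + 2(5) = 4 − 31.411 + 228 + 10 = 210.589.
∂x/∂I = +0.024, so E_I = 0.024·(9500/210.589) ≈ 1.083.
E_I > 1: normal good (luxury).

1.083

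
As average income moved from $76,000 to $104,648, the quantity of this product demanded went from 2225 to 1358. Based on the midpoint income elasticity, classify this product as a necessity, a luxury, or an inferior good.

inferior

%ΔQ = (1358 − 2225)/[(2225+1358)/2] = -867/1791.5 ≈ -0.4840.
%ΔY = (104,648 − 76,000)/[(76,000+104,648)/2] = 28648/90324 ≈ 0.3172.
E_I = %ΔQ/%ΔY ≈ -1.526.
E_I < 0: inferior good.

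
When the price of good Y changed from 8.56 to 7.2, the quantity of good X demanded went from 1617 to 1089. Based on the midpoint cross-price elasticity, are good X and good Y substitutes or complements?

substitutes

%ΔQ_x = (1089 − 1617)/[(1617+1089)/2] = -528/1353 ≈ -0.3902.
%ΔP_y = (7.2 − 8.56)/[(8.56+7.2)/2] ≈ -0.1726.
E_xy = -0.3902/-0.1726 ≈ 2.261.
E_xy > 0, so the goods are substitutes.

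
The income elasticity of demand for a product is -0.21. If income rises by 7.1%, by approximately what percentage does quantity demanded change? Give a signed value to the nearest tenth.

%ΔQ ≈ E × %ΔI = (-0.21) × (7.1%) ≈ -1.5%.

-1.5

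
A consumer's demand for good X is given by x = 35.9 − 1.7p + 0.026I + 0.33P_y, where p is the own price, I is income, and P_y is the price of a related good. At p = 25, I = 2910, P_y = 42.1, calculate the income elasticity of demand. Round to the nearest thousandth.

Substituting, x = 35.9 − 1.7(25) + 0.026(2910) + 0.33(42.1) = 35.9 − 42.5 + 75.66 + 13.893 = 82.953.
∂x/∂I = +0.026, so E_I = 0.026·(2910/82.953) ≈ 0.912.
E_I ∈ (0,1): normal good (necessity).

0.912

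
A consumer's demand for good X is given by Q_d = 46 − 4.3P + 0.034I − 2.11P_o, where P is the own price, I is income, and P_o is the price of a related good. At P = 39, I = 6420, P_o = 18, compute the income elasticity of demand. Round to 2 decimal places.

Substituting, Q_d = 46 − 4.3(39) + 0.034(6420) − 2.11(18) = 46 − 167.7 + 218.28 − 37.98 = 58.6.
∂Q_d/∂I = +0.034, so E_I = 0.034·(6420/58.6) ≈ 3.72.
E_I > 1: normal good (luxury).

3.72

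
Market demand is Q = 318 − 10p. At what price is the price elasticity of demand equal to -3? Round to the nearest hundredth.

Set −bp/(a − bp) = −3 ⇒ bp = 3(a − bp) ⇒ bp(1+3) = 3·a.
p = 3·318/(10·4) = 23.85.

23.85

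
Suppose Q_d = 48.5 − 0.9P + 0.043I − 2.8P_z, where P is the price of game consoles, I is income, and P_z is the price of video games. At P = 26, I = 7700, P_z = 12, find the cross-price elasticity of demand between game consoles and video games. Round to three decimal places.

First evaluate Q_d: 48.5 − 0.9(26) + 0.043(7700) − 2.8(12) = 48.5 − 23.4 + 331.1 − 33.6 = 322.6.
∂Q_d/∂P_z = −2.8, so E_xy = -2.8·(12/322.6) ≈ -0.104.
E_xy < 0: the goods are complements.

-0.104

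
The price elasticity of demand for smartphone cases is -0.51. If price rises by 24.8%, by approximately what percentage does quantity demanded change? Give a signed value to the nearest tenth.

%ΔQ ≈ E × %ΔP = (-0.51) × (24.8%) ≈ -12.6%.

-12.6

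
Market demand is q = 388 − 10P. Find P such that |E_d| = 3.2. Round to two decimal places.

Set −bP/(a − bP) = −3.2 ⇒ bP = 3.2(a − bP) ⇒ bP(1+3.2) = 3.2·a.
P = 3.2·388/(10·4.2) ≈ 29.56.

29.56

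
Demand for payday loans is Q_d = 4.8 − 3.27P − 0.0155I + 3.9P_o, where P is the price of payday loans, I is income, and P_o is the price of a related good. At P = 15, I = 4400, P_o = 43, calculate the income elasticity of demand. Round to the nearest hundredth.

-1.23

At the given point, Q_d = 4.8 − 3.27(15) − 0.0155(4400) + 3.9(43) = 4.8 − 49.05 − 68.2 + 167.7 = 55.25.
∂Q_d/∂I = −0.0155, so E_I = -0.0155·(4400/55.25) ≈ -1.23.
E_I < 0: inferior good.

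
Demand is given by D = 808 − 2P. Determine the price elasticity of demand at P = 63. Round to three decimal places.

-0.185

At P = 63, D = 682.
dD/dP = −2.
Point elasticity E = (dD/dP)·(P/D) = -2 × 63/682 ≈ -0.185.
|E| < 1, so demand is inelastic at this price.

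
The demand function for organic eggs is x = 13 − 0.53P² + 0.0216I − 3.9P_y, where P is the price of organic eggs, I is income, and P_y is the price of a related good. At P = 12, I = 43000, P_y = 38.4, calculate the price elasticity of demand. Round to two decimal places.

At the given point, x = 13 − 0.53(12)² + 0.0216(43000) − 3.9(38.4) = 13 − 76.32 + 928.8 − 149.76 = 715.72.
∂x/∂P = −2·0.53·P = -12.72, so E_p = -12.72·(12/715.72) ≈ -0.21.
|E_p| < 1: demand is inelastic.

-0.21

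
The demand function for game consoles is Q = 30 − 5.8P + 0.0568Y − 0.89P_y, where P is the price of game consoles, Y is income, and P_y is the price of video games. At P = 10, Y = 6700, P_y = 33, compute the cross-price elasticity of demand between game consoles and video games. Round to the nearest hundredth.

Substituting, Q = 30 − 5.8(10) + 0.0568(6700) − 0.89(33) = 30 − 58 + 380.56 − 29.37 = 323.19.
∂Q/∂P_y = −0.89, so E_xy = -0.89·(33/323.19) ≈ -0.09.
E_xy < 0: the goods are complements.

-0.09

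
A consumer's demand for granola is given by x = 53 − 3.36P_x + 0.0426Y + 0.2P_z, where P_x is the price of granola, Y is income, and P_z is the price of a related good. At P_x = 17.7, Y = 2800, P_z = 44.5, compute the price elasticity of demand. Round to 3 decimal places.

-0.489

At the given point, x = 53 − 3.36(17.7) + 0.0426(2800) + 0.2(44.5) = 53 − 59.472 + 119.28 + 8.9 = 121.708.
∂x/∂P_x = −3.36, so E_p = (−3.36)·(17.7/121.708) ≈ -0.489.
|E_p| < 1: demand is inelastic.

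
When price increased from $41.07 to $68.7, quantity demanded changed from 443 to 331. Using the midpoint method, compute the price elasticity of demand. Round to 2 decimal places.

-0.57

%Δq = (331 − 443)/[(443 + 331)/2] = -112/387 ≈ -0.2894.
%Δp = (68.7 − 41.07)/[(41.07 + 68.7)/2] = 27.63/54.885 ≈ 0.5034.
Arc elasticity E = %Δq/%Δp ≈ -0.2894/0.5034 ≈ -0.57.
|E| < 1: demand is inelastic over this range.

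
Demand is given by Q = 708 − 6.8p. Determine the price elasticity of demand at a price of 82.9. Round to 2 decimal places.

At p = 82.9, Q = 144.28.
dQ/dp = −6.8.
Point elasticity E = (dQ/dp)·(p/Q) = -6.8 × 82.9/144.28 ≈ -3.91.
|E| > 1, so demand is elastic at this price.

-3.91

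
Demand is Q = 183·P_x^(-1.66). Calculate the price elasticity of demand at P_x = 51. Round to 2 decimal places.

For a Cobb–Douglas (constant-elasticity) form Q = A·P_x^α·…, the elasticity with respect to P_x equals the exponent α at every point.
Here the exponent on P_x is -1.66, so the price elasticity of demand is -1.66.

-1.66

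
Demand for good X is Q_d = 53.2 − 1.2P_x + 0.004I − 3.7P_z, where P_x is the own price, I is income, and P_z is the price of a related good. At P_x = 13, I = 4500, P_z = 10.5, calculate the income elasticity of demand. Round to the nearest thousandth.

Substituting, Q_d = 53.2 − 1.2(13) + 0.004(4500) − 3.7(10.5) = 53.2 − 15.6 + 18 − 38.85 = 16.75.
∂Q_d/∂I = +0.004, so E_I = 0.004·(4500/16.75) ≈ 1.075.
E_I > 1: normal good (luxury).

1.075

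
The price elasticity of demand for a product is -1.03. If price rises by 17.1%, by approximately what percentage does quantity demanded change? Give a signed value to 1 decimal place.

-17.6

%ΔQ ≈ E × %ΔP = (-1.03) × (17.1%) ≈ -17.6%.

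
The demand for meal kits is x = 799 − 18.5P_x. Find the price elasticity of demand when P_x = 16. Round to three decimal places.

-0.588

At P_x = 16, x = 503.
dx/dP_x = −18.5.
Point elasticity E = (dx/dP_x)·(P_x/x) = -18.5 × 16/503 ≈ -0.588.
|E| < 1, so demand is inelastic at this price.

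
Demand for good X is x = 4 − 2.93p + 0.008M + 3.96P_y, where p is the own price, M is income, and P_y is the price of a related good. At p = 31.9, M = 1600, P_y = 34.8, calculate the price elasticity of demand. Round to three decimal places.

-1.529

x = 4 − 2.93(31.9) + 0.008(1600) + 3.96(34.8) = 4 − 93.467 + 12.8 + 137.808 = 61.141.
∂x/∂p = −2.93, so E_p = (−2.93)·(31.9/61.141) ≈ -1.529.
|E_p| > 1: demand is elastic.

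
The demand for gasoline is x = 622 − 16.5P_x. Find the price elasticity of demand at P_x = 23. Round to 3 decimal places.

At P_x = 23, x = 242.5.
dx/dP_x = −16.5.
Point elasticity E = (dx/dP_x)·(P_x/x) = -16.5 × 23/242.5 ≈ -1.565.
|E| > 1, so demand is elastic at this price.

-1.565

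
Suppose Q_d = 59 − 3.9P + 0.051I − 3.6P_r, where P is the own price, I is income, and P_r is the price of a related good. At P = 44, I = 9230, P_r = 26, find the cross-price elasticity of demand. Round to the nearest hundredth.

-0.35

Substituting, Q_d = 59 − 3.9(44) + 0.051(9230) − 3.6(26) = 59 − 171.6 + 470.73 − 93.6 = 264.53.
∂Q_d/∂P_r = −3.6, so E_xy = -3.6·(26/264.53) ≈ -0.35.
E_xy < 0: the goods are complements.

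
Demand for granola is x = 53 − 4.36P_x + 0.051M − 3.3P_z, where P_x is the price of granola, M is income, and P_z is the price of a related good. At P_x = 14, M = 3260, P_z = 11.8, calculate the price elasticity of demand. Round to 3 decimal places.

x = 53 − 4.36(14) + 0.051(3260) − 3.3(11.8) = 53 − 61.04 + 166.26 − 38.94 = 119.28.
∂x/∂P_x = −4.36, so E_p = (−4.36)·(14/119.28) ≈ -0.512.
|E_p| < 1: demand is inelastic.

-0.512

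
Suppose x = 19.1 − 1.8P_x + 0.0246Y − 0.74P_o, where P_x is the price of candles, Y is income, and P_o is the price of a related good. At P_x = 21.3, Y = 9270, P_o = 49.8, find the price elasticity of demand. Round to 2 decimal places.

-0.22

At the given point, x = 19.1 − 1.8(21.3) + 0.0246(9270) − 0.74(49.8) = 19.1 − 38.34 + 228.042 − 36.852 = 171.95.
∂x/∂P_x = −1.8, so E_p = (−1.8)·(21.3/171.95) ≈ -0.22.
|E_p| < 1: demand is inelastic.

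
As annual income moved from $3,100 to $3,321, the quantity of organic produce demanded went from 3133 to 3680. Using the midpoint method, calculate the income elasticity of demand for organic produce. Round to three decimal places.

2.333

%ΔQ = (3680 − 3133)/[(3133+3680)/2] = 547/3406.5 ≈ 0.1606.
%ΔI = (3,321 − 3,100)/[(3,100+3,321)/2] = 221/3210.5 ≈ 0.0688.
E_I = %ΔQ/%ΔI ≈ 2.333.
E_I > 1: normal good (luxury).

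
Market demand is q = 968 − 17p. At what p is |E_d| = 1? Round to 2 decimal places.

For linear demand q = a − bp, E = −bp/(a − bp). |E| = 1 ⇒ bp = a − bp ⇒ p = a/(2b).
p = 968/(2·17) ≈ 28.47.

28.47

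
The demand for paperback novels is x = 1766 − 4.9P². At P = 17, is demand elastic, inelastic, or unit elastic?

At P = 17, x = 349.9.
dx/dP = −2·4.9·P = −166.6.
Point elasticity E = (dx/dP)·(P/x) = -166.6 × 17/349.9 ≈ -8.094.
|E| ≈ 8.094 > 1, so demand is elastic.

elastic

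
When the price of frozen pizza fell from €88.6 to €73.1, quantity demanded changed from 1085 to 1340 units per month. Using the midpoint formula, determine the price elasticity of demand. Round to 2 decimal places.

%ΔQ = (1340 − 1085)/[(1085 + 1340)/2] = 255/1212.5 ≈ 0.2103.
%Δp = (73.1 − 88.6)/[(88.6 + 73.1)/2] = -15.5/80.85 ≈ -0.1917.
Arc elasticity E = %ΔQ/%Δp ≈ 0.2103/-0.1917 ≈ -1.10.
|E| > 1: demand is elastic over this range.

-1.10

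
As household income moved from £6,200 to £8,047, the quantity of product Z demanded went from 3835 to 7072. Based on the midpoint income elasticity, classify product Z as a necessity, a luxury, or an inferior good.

luxury

%ΔQ = (7072 − 3835)/[(3835+7072)/2] = 3237/5453.5 ≈ 0.5936.
%ΔI = (8,047 − 6,200)/[(6,200+8,047)/2] = 1847/7123.5 ≈ 0.2593.
E_I = %ΔQ/%ΔI ≈ 2.289.
E_I > 1: normal good (luxury).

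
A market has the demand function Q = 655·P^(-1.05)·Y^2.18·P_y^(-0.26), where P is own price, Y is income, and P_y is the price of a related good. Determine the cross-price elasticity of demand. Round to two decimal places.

-0.26

For a Cobb–Douglas (constant-elasticity) form Q = A·P_y^α·…, the elasticity with respect to P_y equals the exponent α at every point.
Here the exponent on P_y is -0.26, so the cross-price elasticity of demand is -0.26.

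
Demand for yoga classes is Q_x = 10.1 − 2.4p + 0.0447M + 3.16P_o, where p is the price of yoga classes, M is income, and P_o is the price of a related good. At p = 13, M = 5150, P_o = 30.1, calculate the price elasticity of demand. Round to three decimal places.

Substituting, Q_x = 10.1 − 2.4(13) + 0.0447(5150) + 3.16(30.1) = 10.1 − 31.2 + 230.205 + 95.116 = 304.221.
∂Q_x/∂p = −2.4, so E_p = (−2.4)·(13/304.221) ≈ -0.103.
|E_p| < 1: demand is inelastic.

-0.103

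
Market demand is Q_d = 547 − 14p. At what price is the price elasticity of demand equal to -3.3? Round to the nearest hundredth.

29.99

Set −bp/(a − bp) = −3.3 ⇒ bp = 3.3(a − bp) ⇒ bp(1+3.3) = 3.3·a.
p = 3.3·547/(14·4.3) ≈ 29.99.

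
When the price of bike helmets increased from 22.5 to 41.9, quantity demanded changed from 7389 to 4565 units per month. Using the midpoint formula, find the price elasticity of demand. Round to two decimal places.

%ΔQ = (4565 − 7389)/[(7389 + 4565)/2] = -2824/5977 ≈ -0.4725.
%ΔP = (41.9 − 22.5)/[(22.5 + 41.9)/2] = 19.4/32.2 ≈ 0.6025.
Arc elasticity E = %ΔQ/%ΔP ≈ -0.4725/0.6025 ≈ -0.78.
|E| < 1: demand is inelastic over this range.

-0.78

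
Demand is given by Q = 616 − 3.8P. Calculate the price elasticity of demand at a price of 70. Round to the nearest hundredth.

-0.76

At P = 70, Q = 350.
dQ/dP = −3.8.
Point elasticity E = (dQ/dP)·(P/Q) = -3.8 × 70/350 ≈ -0.76.
|E| < 1, so demand is inelastic at this price.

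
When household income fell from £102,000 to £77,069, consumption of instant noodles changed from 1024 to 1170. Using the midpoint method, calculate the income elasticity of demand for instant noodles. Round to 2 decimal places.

-0.48

%ΔQ = (1170 − 1024)/[(1024+1170)/2] = 146/1097 ≈ 0.1331.
%ΔI = (77,069 − 102,000)/[(102,000+77,069)/2] = -24931/89534.5 ≈ -0.2785.
E_I = %ΔQ/%ΔI ≈ -0.48.
E_I < 0: inferior good.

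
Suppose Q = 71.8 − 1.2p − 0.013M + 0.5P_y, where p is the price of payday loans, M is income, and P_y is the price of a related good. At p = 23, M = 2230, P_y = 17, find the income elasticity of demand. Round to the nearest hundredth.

Q = 71.8 − 1.2(23) − 0.013(2230) + 0.5(17) = 71.8 − 27.6 − 28.99 + 8.5 = 23.71.
∂Q/∂M = −0.013, so E_I = -0.013·(2230/23.71) ≈ -1.22.
E_I < 0: inferior good.

-1.22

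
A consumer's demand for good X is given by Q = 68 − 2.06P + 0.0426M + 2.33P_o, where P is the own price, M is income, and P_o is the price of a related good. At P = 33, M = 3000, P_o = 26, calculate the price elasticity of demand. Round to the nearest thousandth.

-0.361

At the given point, Q = 68 − 2.06(33) + 0.0426(3000) + 2.33(26) = 68 − 67.98 + 127.8 + 60.58 = 188.4.
∂Q/∂P = −2.06, so E_p = (−2.06)·(33/188.4) ≈ -0.361.
|E_p| < 1: demand is inelastic.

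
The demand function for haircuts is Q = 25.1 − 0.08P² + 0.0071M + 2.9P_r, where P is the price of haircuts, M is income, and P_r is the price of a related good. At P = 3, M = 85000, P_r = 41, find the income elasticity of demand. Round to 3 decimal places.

At the given point, Q = 25.1 − 0.08(3)² + 0.0071(85000) + 2.9(41) = 25.1 − 0.72 + 603.5 + 118.9 = 746.78.
∂Q/∂M = +0.0071, so E_I = 0.0071·(85000/746.78) ≈ 0.808.
E_I ∈ (0,1): normal good (necessity).

0.808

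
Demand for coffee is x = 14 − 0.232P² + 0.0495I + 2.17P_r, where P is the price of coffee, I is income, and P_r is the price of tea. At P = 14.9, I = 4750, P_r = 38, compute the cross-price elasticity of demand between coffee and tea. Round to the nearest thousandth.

x = 14 − 0.232(14.9)² + 0.0495(4750) + 2.17(38) = 14 − 51.5063 + 235.125 + 82.46 = 280.0787.
∂x/∂P_r = +2.17, so E_xy = 2.17·(38/280.0787) ≈ 0.294.
E_xy > 0: the goods are substitutes.

0.294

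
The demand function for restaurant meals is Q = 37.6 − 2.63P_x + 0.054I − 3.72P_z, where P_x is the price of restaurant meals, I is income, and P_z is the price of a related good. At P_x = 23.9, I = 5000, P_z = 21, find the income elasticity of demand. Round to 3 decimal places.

1.620

At the given point, Q = 37.6 − 2.63(23.9) + 0.054(5000) − 3.72(21) = 37.6 − 62.857 + 270 − 78.12 = 166.623.
∂Q/∂I = +0.054, so E_I = 0.054·(5000/166.623) ≈ 1.620.
E_I > 1: normal good (luxury).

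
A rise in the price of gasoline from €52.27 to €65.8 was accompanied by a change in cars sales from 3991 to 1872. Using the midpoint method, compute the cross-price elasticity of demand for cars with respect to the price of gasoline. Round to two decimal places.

%ΔQ_x = (1872 − 3991)/[(3991+1872)/2] = -2119/2931.5 ≈ -0.7228.
%ΔP_y = (65.8 − 52.27)/[(52.27+65.8)/2] ≈ 0.2292.
E_xy = -0.7228/0.2292 ≈ -3.15.
E_xy < 0, so cars and gasoline are complements.

-3.15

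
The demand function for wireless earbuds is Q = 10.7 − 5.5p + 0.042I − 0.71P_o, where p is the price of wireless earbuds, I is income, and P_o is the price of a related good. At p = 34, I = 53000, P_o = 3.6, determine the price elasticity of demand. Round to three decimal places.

First evaluate Q: 10.7 − 5.5(34) + 0.042(53000) − 0.71(3.6) = 10.7 − 187 + 2226 − 2.556 = 2047.144.
∂Q/∂p = −5.5, so E_p = (−5.5)·(34/2047.144) ≈ -0.091.
|E_p| < 1: demand is inelastic.

-0.091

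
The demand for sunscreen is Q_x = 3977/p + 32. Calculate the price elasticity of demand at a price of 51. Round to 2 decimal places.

At p = 51, Q_x = 109.9804.
dQ_x/dp = −3977/p² = −1.529.
Point elasticity E = (dQ_x/dp)·(p/Q_x) = -1.529 × 51/109.9804 ≈ -0.71.
|E| < 1, so demand is inelastic at this price.

-0.71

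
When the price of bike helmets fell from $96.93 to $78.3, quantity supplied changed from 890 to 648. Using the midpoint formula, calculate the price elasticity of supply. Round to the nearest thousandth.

%Δq = (648 − 890)/[(890 + 648)/2] = -242/769 ≈ -0.3147.
%ΔP = (78.3 − 96.93)/[(96.93 + 78.3)/2] = -18.63/87.615 ≈ -0.2126.
Arc elasticity E = %Δq/%ΔP ≈ -0.3147/-0.2126 ≈ 1.480.
|E| > 1: supply is elastic over this range.

1.480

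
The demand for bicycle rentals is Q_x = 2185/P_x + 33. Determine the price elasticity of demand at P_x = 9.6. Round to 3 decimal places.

-0.873

At P_x = 9.6, Q_x = 260.6042.
dQ_x/dP_x = −2185/P_x² = −23.7088.
Point elasticity E = (dQ_x/dP_x)·(P_x/Q_x) = -23.7088 × 9.6/260.6042 ≈ -0.873.
|E| < 1, so demand is inelastic at this price.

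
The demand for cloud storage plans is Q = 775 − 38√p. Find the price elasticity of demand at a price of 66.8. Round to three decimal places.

-0.334

At p = 66.8, Q = 464.4212.
dQ/dp = −38/(2√p) = −38/(2·8.1731).
Point elasticity E = (dQ/dp)·(p/Q) = -2.3247 × 66.8/464.4212 ≈ -0.334.
|E| < 1, so demand is inelastic at this price.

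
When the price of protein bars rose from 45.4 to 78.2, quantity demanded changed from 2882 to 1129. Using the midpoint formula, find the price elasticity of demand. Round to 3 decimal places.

%Δq = (1129 − 2882)/[(2882 + 1129)/2] = -1753/2005.5 ≈ -0.8741.
%Δp = (78.2 − 45.4)/[(45.4 + 78.2)/2] = 32.8/61.8 ≈ 0.5307.
Arc elasticity E = %Δq/%Δp ≈ -0.8741/0.5307 ≈ -1.647.
|E| > 1: demand is elastic over this range.

-1.647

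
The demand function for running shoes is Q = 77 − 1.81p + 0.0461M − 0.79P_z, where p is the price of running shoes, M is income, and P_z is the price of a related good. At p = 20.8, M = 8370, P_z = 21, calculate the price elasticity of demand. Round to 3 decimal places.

-0.092

Evaluating quantity at (p, M, P_z) gives Q = 77 − 1.81(20.8) + 0.0461(8370) − 0.79(21) = 77 − 37.648 + 385.857 − 16.59 = 408.619.
∂Q/∂p = −1.81, so E_p = (−1.81)·(20.8/408.619) ≈ -0.092.
|E_p| < 1: demand is inelastic.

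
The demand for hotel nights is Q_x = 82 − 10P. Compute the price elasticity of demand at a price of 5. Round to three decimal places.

-1.563

At P = 5, Q_x = 32.
dQ_x/dP = −10.
Point elasticity E = (dQ_x/dP)·(P/Q_x) = -10 × 5/32 ≈ -1.563.
|E| > 1, so demand is elastic at this price.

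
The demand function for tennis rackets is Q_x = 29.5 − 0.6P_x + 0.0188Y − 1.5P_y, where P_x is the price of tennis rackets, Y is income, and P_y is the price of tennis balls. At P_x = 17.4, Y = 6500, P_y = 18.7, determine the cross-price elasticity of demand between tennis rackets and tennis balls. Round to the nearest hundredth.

-0.25

First evaluate Q_x: 29.5 − 0.6(17.4) + 0.0188(6500) − 1.5(18.7) = 29.5 − 10.44 + 122.2 − 28.05 = 113.21.
∂Q_x/∂P_y = −1.5, so E_xy = -1.5·(18.7/113.21) ≈ -0.25.
E_xy < 0: the goods are complements.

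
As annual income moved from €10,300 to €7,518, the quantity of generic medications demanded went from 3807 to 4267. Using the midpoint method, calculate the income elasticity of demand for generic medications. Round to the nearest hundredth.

-0.36

%ΔQ = (4267 − 3807)/[(3807+4267)/2] = 460/4037 ≈ 0.1139.
%ΔI = (7,518 − 10,300)/[(10,300+7,518)/2] = -2782/8909 ≈ -0.3123.
E_I = %ΔQ/%ΔI ≈ -0.36.
E_I < 0: inferior good.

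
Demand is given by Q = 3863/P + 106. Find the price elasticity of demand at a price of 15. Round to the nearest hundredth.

At P = 15, Q = 363.5333.
dQ/dP = −3863/P² = −17.1689.
Point elasticity E = (dQ/dP)·(P/Q) = -17.1689 × 15/363.5333 ≈ -0.71.
|E| < 1, so demand is inelastic at this price.

-0.71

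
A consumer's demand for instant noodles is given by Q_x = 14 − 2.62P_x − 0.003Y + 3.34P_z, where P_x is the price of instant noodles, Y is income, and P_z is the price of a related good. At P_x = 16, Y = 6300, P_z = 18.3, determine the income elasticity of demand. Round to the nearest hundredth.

-1.32

Q_x = 14 − 2.62(16) − 0.003(6300) + 3.34(18.3) = 14 − 41.92 − 18.9 + 61.122 = 14.302.
∂Q_x/∂Y = −0.003, so E_I = -0.003·(6300/14.302) ≈ -1.32.
E_I < 0: inferior good.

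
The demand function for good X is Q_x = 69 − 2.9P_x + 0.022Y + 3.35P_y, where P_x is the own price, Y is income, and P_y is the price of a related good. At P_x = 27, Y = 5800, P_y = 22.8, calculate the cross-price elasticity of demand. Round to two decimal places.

0.39

Q_x = 69 − 2.9(27) + 0.022(5800) + 3.35(22.8) = 69 − 78.3 + 127.6 + 76.38 = 194.68.
∂Q_x/∂P_y = +3.35, so E_xy = 3.35·(22.8/194.68) ≈ 0.39.
E_xy > 0: the goods are substitutes.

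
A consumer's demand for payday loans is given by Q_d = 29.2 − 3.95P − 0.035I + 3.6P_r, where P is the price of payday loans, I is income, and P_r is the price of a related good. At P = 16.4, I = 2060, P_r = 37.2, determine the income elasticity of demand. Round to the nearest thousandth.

Evaluating quantity at (P, I, P_r) gives Q_d = 29.2 − 3.95(16.4) − 0.035(2060) + 3.6(37.2) = 29.2 − 64.78 − 72.1 + 133.92 = 26.24.
∂Q_d/∂I = −0.035, so E_I = -0.035·(2060/26.24) ≈ -2.748.
E_I < 0: inferior good.

-2.748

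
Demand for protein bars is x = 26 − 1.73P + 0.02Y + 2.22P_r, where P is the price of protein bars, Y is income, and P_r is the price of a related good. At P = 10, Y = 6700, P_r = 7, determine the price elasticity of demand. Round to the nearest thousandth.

-0.109

Substituting, x = 26 − 1.73(10) + 0.02(6700) + 2.22(7) = 26 − 17.3 + 134 + 15.54 = 158.24.
∂x/∂P = −1.73, so E_p = (−1.73)·(10/158.24) ≈ -0.109.
|E_p| < 1: demand is inelastic.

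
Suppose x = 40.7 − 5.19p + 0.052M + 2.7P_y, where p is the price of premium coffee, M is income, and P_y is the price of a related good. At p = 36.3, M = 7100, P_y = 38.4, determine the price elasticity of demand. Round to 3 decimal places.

Evaluating quantity at (p, M, P_y) gives x = 40.7 − 5.19(36.3) + 0.052(7100) + 2.7(38.4) = 40.7 − 188.397 + 369.2 + 103.68 = 325.183.
∂x/∂p = −5.19, so E_p = (−5.19)·(36.3/325.183) ≈ -0.579.
|E_p| < 1: demand is inelastic.

-0.579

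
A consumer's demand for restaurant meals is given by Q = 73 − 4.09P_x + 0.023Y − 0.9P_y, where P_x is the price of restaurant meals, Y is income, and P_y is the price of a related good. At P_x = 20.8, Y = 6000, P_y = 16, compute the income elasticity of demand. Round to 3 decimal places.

1.237

At the given point, Q = 73 − 4.09(20.8) + 0.023(6000) − 0.9(16) = 73 − 85.072 + 138 − 14.4 = 111.528.
∂Q/∂Y = +0.023, so E_I = 0.023·(6000/111.528) ≈ 1.237.
E_I > 1: normal good (luxury).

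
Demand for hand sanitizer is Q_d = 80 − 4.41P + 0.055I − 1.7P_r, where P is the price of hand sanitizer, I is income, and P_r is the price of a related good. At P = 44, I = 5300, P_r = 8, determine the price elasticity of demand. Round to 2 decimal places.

Substituting, Q_d = 80 − 4.41(44) + 0.055(5300) − 1.7(8) = 80 − 194.04 + 291.5 − 13.6 = 163.86.
∂Q_d/∂P = −4.41, so E_p = (−4.41)·(44/163.86) ≈ -1.18.
|E_p| > 1: demand is elastic.

-1.18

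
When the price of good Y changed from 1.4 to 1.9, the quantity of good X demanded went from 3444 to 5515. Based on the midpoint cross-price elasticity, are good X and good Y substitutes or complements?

substitutes

%ΔQ_x = (5515 − 3444)/[(3444+5515)/2] = 2071/4479.5 ≈ 0.4623.
%ΔP_y = (1.9 − 1.4)/[(1.4+1.9)/2] ≈ 0.3030.
E_xy = 0.4623/0.3030 ≈ 1.526.
E_xy > 0, so the goods are substitutes.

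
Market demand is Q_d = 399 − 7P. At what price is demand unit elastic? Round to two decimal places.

28.50

For linear demand Q_d = a − bP, E = −bP/(a − bP). |E| = 1 ⇒ bP = a − bP ⇒ P = a/(2b).
P = 399/(2·7) = 28.50.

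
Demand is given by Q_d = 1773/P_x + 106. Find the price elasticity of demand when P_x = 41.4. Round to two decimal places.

At P_x = 41.4, Q_d = 148.8261.
dQ_d/dP_x = −1773/P_x² = −1.0344.
Point elasticity E = (dQ_d/dP_x)·(P_x/Q_d) = -1.0344 × 41.4/148.8261 ≈ -0.29.
|E| < 1, so demand is inelastic at this price.

-0.29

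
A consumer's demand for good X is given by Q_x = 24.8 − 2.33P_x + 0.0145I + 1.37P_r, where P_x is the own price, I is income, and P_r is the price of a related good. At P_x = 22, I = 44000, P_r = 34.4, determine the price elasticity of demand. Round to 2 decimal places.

Evaluating quantity at (P_x, I, P_r) gives Q_x = 24.8 − 2.33(22) + 0.0145(44000) + 1.37(34.4) = 24.8 − 51.26 + 638 + 47.128 = 658.668.
∂Q_x/∂P_x = −2.33, so E_p = (−2.33)·(22/658.668) ≈ -0.08.
|E_p| < 1: demand is inelastic.

-0.08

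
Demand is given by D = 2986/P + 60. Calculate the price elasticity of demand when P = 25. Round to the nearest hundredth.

At P = 25, D = 179.44.
dD/dP = −2986/P² = −4.7776.
Point elasticity E = (dD/dP)·(P/D) = -4.7776 × 25/179.44 ≈ -0.67.
|E| < 1, so demand is inelastic at this price.

-0.67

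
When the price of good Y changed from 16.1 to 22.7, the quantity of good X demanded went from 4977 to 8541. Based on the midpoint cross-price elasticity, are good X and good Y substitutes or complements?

%ΔQ_x = (8541 − 4977)/[(4977+8541)/2] = 3564/6759 ≈ 0.5273.
%ΔP_y = (22.7 − 16.1)/[(16.1+22.7)/2] ≈ 0.3402.
E_xy = 0.5273/0.3402 ≈ 1.550.
E_xy > 0, so the goods are substitutes.

substitutes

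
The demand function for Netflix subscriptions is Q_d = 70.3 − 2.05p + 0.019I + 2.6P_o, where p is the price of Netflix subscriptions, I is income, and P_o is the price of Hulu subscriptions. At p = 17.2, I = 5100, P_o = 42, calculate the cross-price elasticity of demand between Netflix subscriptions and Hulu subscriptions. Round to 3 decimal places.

0.453

Evaluating quantity at (p, I, P_o) gives Q_d = 70.3 − 2.05(17.2) + 0.019(5100) + 2.6(42) = 70.3 − 35.26 + 96.9 + 109.2 = 241.14.
∂Q_d/∂P_o = +2.6, so E_xy = 2.6·(42/241.14) ≈ 0.453.
E_xy > 0: the goods are substitutes.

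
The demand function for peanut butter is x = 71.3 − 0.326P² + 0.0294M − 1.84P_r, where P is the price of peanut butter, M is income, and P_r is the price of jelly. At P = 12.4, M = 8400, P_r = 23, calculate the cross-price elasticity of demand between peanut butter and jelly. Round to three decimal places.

-0.187

First evaluate x: 71.3 − 0.326(12.4)² + 0.0294(8400) − 1.84(23) = 71.3 − 50.1258 + 246.96 − 42.32 = 225.8142.
∂x/∂P_r = −1.84, so E_xy = -1.84·(23/225.8142) ≈ -0.187.
E_xy < 0: the goods are complements.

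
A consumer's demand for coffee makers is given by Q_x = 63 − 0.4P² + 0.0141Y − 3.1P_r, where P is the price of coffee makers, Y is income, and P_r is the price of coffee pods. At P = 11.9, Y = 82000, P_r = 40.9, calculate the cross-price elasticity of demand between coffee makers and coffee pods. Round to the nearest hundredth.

Q_x = 63 − 0.4(11.9)² + 0.0141(82000) − 3.1(40.9) = 63 − 56.644 + 1156.2 − 126.79 = 1035.766.
∂Q_x/∂P_r = −3.1, so E_xy = -3.1·(40.9/1035.766) ≈ -0.12.
E_xy < 0: the goods are complements.

-0.12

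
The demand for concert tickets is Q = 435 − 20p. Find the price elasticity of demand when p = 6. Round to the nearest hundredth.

-0.38

At p = 6, Q = 315.
dQ/dp = −20.
Point elasticity E = (dQ/dp)·(p/Q) = -20 × 6/315 ≈ -0.38.
|E| < 1, so demand is inelastic at this price.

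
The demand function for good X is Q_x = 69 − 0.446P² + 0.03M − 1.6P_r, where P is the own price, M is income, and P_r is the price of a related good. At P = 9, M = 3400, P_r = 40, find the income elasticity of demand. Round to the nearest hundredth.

Substituting, Q_x = 69 − 0.446(9)² + 0.03(3400) − 1.6(40) = 69 − 36.126 + 102 − 64 = 70.874.
∂Q_x/∂M = +0.03, so E_I = 0.03·(3400/70.874) ≈ 1.44.
E_I > 1: normal good (luxury).

1.44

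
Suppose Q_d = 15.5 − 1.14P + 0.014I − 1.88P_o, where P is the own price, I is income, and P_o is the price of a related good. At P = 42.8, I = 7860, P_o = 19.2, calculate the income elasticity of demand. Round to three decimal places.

Q_d = 15.5 − 1.14(42.8) + 0.014(7860) − 1.88(19.2) = 15.5 − 48.792 + 110.04 − 36.096 = 40.652.
∂Q_d/∂I = +0.014, so E_I = 0.014·(7860/40.652) ≈ 2.707.
E_I > 1: normal good (luxury).

2.707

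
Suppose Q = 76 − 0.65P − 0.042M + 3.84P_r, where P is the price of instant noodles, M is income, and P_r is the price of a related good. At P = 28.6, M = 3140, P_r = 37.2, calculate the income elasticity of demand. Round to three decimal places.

-1.929

First evaluate Q: 76 − 0.65(28.6) − 0.042(3140) + 3.84(37.2) = 76 − 18.59 − 131.88 + 142.848 = 68.378.
∂Q/∂M = −0.042, so E_I = -0.042·(3140/68.378) ≈ -1.929.
E_I < 0: inferior good.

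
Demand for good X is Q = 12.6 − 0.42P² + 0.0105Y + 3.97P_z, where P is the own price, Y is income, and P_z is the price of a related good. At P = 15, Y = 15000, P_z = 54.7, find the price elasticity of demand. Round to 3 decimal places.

-0.646

Substituting, Q = 12.6 − 0.42(15)² + 0.0105(15000) + 3.97(54.7) = 12.6 − 94.5 + 157.5 + 217.159 = 292.759.
∂Q/∂P = −2·0.42·P = -12.6, so E_p = -12.6·(15/292.759) ≈ -0.646.
|E_p| < 1: demand is inelastic.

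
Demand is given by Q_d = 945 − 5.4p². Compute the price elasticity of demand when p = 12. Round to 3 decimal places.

At p = 12, Q_d = 167.4.
dQ_d/dp = −2·5.4·p = −129.6.
Point elasticity E = (dQ_d/dp)·(p/Q_d) = -129.6 × 12/167.4 ≈ -9.290.
|E| > 1, so demand is elastic at this price.

-9.290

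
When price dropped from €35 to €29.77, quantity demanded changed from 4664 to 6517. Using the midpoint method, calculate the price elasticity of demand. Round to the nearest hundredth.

%ΔQ = (6517 − 4664)/[(4664 + 6517)/2] = 1853/5590.5 ≈ 0.3315.
%ΔP = (29.77 − 35)/[(35 + 29.77)/2] = -5.23/32.385 ≈ -0.1615.
Arc elasticity E = %ΔQ/%ΔP ≈ 0.3315/-0.1615 ≈ -2.05.
|E| > 1: demand is elastic over this range.

-2.05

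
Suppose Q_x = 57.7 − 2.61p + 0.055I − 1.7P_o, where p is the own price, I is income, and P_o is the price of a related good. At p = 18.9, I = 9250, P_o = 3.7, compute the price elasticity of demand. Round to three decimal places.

Q_x = 57.7 − 2.61(18.9) + 0.055(9250) − 1.7(3.7) = 57.7 − 49.329 + 508.75 − 6.29 = 510.831.
∂Q_x/∂p = −2.61, so E_p = (−2.61)·(18.9/510.831) ≈ -0.097.
|E_p| < 1: demand is inelastic.

-0.097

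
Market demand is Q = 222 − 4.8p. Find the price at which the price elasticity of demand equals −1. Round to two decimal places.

23.13

For linear demand Q = a − bp, E = −bp/(a − bp). |E| = 1 ⇒ bp = a − bp ⇒ p = a/(2b).
p = 222/(2·4.8) ≈ 23.13.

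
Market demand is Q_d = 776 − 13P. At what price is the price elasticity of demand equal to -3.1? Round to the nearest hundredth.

45.13

Set −bP/(a − bP) = −3.1 ⇒ bP = 3.1(a − bP) ⇒ bP(1+3.1) = 3.1·a.
P = 3.1·776/(13·4.1) ≈ 45.13.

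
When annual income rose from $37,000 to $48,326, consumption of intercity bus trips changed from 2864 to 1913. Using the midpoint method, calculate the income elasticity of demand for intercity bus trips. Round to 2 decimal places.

%ΔQ = (1913 − 2864)/[(2864+1913)/2] = -951/2388.5 ≈ -0.3982.
%ΔM = (48,326 − 37,000)/[(37,000+48,326)/2] = 11326/42663 ≈ 0.2655.
E_I = %ΔQ/%ΔM ≈ -1.50.
E_I < 0: inferior good.

-1.50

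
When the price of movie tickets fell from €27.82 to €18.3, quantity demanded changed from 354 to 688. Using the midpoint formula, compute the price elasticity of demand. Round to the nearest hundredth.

%ΔQ = (688 − 354)/[(354 + 688)/2] = 334/521 ≈ 0.6411.
%ΔP = (18.3 − 27.82)/[(27.82 + 18.3)/2] = -9.52/23.06 ≈ -0.4128.
Arc elasticity E = %ΔQ/%ΔP ≈ 0.6411/-0.4128 ≈ -1.55.
|E| > 1: demand is elastic over this range.

-1.55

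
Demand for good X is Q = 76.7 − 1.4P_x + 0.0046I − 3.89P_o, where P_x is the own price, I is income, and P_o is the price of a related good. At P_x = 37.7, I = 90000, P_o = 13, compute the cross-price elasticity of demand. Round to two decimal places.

-0.13

At the given point, Q = 76.7 − 1.4(37.7) + 0.0046(90000) − 3.89(13) = 76.7 − 52.78 + 414 − 50.57 = 387.35.
∂Q/∂P_o = −3.89, so E_xy = -3.89·(13/387.35) ≈ -0.13.
E_xy < 0: the goods are complements.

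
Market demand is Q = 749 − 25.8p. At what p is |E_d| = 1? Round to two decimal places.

14.52

For linear demand Q = a − bp, E = −bp/(a − bp). |E| = 1 ⇒ bp = a − bp ⇒ p = a/(2b).
p = 749/(2·25.8) ≈ 14.52.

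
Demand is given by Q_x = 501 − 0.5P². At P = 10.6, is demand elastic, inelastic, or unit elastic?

At P = 10.6, Q_x = 444.82.
dQ_x/dP = −2·0.5·P = −10.6.
Point elasticity E = (dQ_x/dP)·(P/Q_x) = -10.6 × 10.6/444.82 ≈ -0.253.
|E| ≈ 0.253 < 1, so demand is inelastic.

inelastic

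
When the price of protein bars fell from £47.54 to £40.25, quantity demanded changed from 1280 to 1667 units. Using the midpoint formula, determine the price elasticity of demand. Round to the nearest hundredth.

-1.58

%Δq = (1667 − 1280)/[(1280 + 1667)/2] = 387/1473.5 ≈ 0.2626.
%ΔP = (40.25 − 47.54)/[(47.54 + 40.25)/2] = -7.29/43.895 ≈ -0.1661.
Arc elasticity E = %Δq/%ΔP ≈ 0.2626/-0.1661 ≈ -1.58.
|E| > 1: demand is elastic over this range.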